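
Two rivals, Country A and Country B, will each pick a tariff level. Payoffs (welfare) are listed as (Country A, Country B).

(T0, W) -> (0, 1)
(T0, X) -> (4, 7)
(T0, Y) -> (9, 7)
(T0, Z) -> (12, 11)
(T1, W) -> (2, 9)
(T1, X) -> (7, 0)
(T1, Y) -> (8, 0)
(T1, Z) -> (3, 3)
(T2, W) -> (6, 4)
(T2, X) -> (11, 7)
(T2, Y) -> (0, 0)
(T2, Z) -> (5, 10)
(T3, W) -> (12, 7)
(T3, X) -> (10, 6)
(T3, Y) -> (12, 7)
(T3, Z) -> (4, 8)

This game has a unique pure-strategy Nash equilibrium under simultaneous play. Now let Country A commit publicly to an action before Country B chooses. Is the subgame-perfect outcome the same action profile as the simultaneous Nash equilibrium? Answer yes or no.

Country B best-responds to each possible Country A move:
- T0: BR = Z, leader payoff 12.
- T1: BR = W, leader payoff 2.
- T2: BR = Z, leader payoff 5.
- T3: BR = Z, leader payoff 4.
Country A's induced payoffs are 12, 2, 5, 4, so Country A commits to T0. Subgame-perfect outcome: (T0, Z) with payoffs (12, 11).
Now find the simultaneous Nash equilibrium.
Country A's best replies: W→T3; X→T2; Y→T3; Z→T0.
Country B's best replies: T0→Z; T1→W; T2→Z; T3→Z.
Only (T0, Z) has each player best-responding; Nash payoffs (12, 11).
Sequential outcome (T0, Z) coincides with the Nash profile (T0, Z).

yes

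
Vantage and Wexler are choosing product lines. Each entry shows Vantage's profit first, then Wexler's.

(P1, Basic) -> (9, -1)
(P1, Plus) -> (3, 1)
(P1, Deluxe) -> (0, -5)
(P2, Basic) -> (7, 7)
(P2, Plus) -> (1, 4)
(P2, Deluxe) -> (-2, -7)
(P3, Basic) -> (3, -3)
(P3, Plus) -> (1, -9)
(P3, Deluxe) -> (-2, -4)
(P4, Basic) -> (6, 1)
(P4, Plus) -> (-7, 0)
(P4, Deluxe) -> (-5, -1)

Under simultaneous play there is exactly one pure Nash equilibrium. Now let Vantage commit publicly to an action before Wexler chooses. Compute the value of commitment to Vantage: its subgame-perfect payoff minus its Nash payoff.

4

Wexler best-responds to each possible Vantage move:
- P1: BR = Plus, leader payoff 3.
- P2: BR = Basic, leader payoff 7.
- P3: BR = Basic, leader payoff 3.
- P4: BR = Basic, leader payoff 6.
Among 3, 7, 3, 6, the best is 7 at P2. Subgame-perfect outcome: (P2, Basic) with payoffs (7, 7).
Under simultaneous play:
Vantage's best replies: Basic→P1; Plus→P1; Deluxe→P1.
Wexler's best replies: P1→Plus; P2→Basic; P3→Basic; P4→Basic.
The unique mutual best reply is (P1, Plus), giving (3, 1).
Vantage's commitment gain: 7 − 3 = 4.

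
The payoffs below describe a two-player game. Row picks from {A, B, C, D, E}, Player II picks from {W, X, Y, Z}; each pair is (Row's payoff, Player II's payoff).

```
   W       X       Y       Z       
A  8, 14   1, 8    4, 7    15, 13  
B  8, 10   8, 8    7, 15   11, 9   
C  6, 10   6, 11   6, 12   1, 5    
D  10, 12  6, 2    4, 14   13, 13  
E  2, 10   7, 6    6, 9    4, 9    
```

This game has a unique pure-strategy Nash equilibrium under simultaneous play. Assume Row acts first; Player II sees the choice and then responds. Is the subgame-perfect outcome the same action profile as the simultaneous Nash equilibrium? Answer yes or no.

Backward induction with Row moving first.
- A: BR = W, leader payoff 8.
- B: BR = Y, leader payoff 7.
- C: BR = Y, leader payoff 6.
- D: BR = Y, leader payoff 4.
- E: BR = W, leader payoff 2.
Among 8, 7, 6, 4, 2, the best is 8 at A. Subgame-perfect outcome: (A, W) with payoffs (8, 14).
Now find the simultaneous Nash equilibrium.
Row's best replies: W→D; X→B; Y→B; Z→A.
Player II's best replies: A→W; B→Y; C→Y; D→Y; E→W.
The unique mutual best reply is (B, Y), giving (7, 15).
Sequential outcome (A, W) differs from the Nash profile (B, Y).

no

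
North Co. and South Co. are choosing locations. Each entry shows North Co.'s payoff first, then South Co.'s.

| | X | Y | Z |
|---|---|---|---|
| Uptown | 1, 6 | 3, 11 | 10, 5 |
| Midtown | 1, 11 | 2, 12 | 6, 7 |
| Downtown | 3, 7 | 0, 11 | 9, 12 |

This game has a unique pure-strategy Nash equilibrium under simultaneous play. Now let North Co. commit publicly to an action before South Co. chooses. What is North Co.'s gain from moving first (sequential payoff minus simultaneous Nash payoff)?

Solve by backward induction (North Co. leads).
- Uptown: South Co. compares 6, 11, 5 and picks Y; North Co. would get 3.
- Midtown: South Co. compares 11, 12, 7 and picks Y; North Co. would get 2.
- Downtown: South Co. compares 7, 11, 12 and picks Z; North Co. would get 9.
North Co.'s induced payoffs are 3, 2, 9, so North Co. commits to Downtown. Subgame-perfect outcome: (Downtown, Z) with payoffs (9, 12).
Under simultaneous play:
North Co.'s best replies: X→Downtown; Y→Uptown; Z→Uptown.
South Co.'s best replies: Uptown→Y; Midtown→Y; Downtown→Z.
Only (Uptown, Y) has each player best-responding; Nash payoffs (3, 11).
North Co.'s commitment gain: 9 − 3 = 6.

6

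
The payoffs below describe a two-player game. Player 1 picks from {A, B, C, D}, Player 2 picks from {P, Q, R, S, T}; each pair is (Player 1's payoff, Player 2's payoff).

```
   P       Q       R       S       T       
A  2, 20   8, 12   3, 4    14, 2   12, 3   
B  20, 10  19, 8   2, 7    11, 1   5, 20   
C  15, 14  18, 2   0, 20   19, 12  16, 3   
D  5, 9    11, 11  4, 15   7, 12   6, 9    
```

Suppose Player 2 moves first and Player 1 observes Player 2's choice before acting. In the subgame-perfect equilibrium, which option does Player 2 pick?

R

Work backward from Player 1's decision.
- P → Player 1 plays B (best of 2, 20, 15, 5); Player 2 gets 10.
- Q → Player 1 plays B (best of 8, 19, 18, 11); Player 2 gets 8.
- R → Player 1 plays D (best of 3, 2, 0, 4); Player 2 gets 15.
- S → Player 1 plays C (best of 14, 11, 19, 7); Player 2 gets 12.
- T → Player 1 plays C (best of 12, 5, 16, 6); Player 2 gets 3.
Player 2's induced payoffs are 10, 8, 15, 12, 3, so Player 2 commits to R. Subgame-perfect outcome: (D, R) with payoffs (4, 15).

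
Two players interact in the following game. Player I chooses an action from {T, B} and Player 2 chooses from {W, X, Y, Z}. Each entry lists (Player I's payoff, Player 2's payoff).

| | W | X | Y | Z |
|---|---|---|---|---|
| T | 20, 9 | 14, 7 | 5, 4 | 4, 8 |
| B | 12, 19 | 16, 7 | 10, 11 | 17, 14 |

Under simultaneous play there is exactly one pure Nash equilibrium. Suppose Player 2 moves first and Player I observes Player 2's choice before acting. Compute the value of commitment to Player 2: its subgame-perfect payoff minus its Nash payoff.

5

Solve by backward induction (Player 2 leads).
- W: Player I compares 20, 12 and picks T; Player 2 would get 9.
- X: Player I compares 14, 16 and picks B; Player 2 would get 7.
- Y: Player I compares 5, 10 and picks B; Player 2 would get 11.
- Z: Player I compares 4, 17 and picks B; Player 2 would get 14.
Player 2's induced payoffs are 9, 7, 11, 14, so Player 2 commits to Z. Subgame-perfect outcome: (B, Z) with payoffs (17, 14).
Now find the simultaneous Nash equilibrium.
Player I's best replies: W→T; X→B; Y→B; Z→B.
Player 2's best replies: T→W; B→W.
Only (T, W) has each player best-responding; Nash payoffs (20, 9).
Player 2's commitment gain: 14 − 9 = 5.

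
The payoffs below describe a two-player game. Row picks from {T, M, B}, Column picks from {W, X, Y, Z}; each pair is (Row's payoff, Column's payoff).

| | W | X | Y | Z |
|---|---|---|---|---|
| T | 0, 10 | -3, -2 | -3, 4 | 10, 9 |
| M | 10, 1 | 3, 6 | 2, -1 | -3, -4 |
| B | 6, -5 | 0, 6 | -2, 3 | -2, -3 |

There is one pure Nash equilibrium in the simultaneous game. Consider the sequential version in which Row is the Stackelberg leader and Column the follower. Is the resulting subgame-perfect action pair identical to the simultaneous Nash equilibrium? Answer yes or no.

Solve by backward induction (Row leads).
- T: BR = W, leader payoff 0.
- M: BR = X, leader payoff 3.
- B: BR = X, leader payoff 0.
Row's induced payoffs are 0, 3, 0, so Row commits to M. Subgame-perfect outcome: (M, X) with payoffs (3, 6).
Now find the simultaneous Nash equilibrium.
Row's best replies: W→M; X→M; Y→M; Z→T.
Column's best replies: T→W; M→X; B→X.
The unique mutual best reply is (M, X), giving (3, 6).
Sequential outcome (M, X) coincides with the Nash profile (M, X).

yes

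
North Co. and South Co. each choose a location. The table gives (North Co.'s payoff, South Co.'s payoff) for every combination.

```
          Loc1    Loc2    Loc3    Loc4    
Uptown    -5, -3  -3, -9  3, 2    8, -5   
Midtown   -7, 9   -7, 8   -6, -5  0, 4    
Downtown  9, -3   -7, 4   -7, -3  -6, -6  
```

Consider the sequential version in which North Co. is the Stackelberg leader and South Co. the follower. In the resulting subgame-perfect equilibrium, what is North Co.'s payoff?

3

Work backward from South Co.'s decision.
- Uptown: BR = Loc3, leader payoff 3.
- Midtown: BR = Loc1, leader payoff -7.
- Downtown: BR = Loc2, leader payoff -7.
Maximizing over 3, -7, -7, North Co. chooses Uptown. Subgame-perfect outcome: (Uptown, Loc3) with payoffs (3, 2).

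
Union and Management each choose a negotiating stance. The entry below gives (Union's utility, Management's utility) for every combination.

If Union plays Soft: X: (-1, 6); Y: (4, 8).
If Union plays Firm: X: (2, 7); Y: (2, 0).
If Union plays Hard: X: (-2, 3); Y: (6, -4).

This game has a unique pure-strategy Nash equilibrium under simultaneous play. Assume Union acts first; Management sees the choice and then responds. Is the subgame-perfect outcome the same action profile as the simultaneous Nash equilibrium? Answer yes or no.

no

Management best-responds to each possible Union move:
- Soft: BR = Y, leader payoff 4.
- Firm: BR = X, leader payoff 2.
- Hard: BR = X, leader payoff -2.
Maximizing over 4, 2, -2, Union chooses Soft. Subgame-perfect outcome: (Soft, Y) with payoffs (4, 8).
For the simultaneous game, intersect best replies.
Union's best replies: X→Firm; Y→Hard.
Management's best replies: Soft→Y; Firm→X; Hard→X.
Only (Firm, X) has each player best-responding; Nash payoffs (2, 7).
Sequential outcome (Soft, Y) differs from the Nash profile (Firm, X).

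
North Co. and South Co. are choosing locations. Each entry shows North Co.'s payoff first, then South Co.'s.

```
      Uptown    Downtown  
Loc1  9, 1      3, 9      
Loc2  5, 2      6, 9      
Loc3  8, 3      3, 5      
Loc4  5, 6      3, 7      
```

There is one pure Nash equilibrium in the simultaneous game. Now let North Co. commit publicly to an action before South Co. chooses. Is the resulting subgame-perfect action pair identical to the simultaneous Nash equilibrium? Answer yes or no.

Solve by backward induction (North Co. leads).
- Loc1 → South Co. plays Downtown (best of 1, 9); North Co. gets 3.
- Loc2 → South Co. plays Downtown (best of 2, 9); North Co. gets 6.
- Loc3 → South Co. plays Downtown (best of 3, 5); North Co. gets 3.
- Loc4 → South Co. plays Downtown (best of 6, 7); North Co. gets 3.
North Co.'s induced payoffs are 3, 6, 3, 3, so North Co. commits to Loc2. Subgame-perfect outcome: (Loc2, Downtown) with payoffs (6, 9).
Now find the simultaneous Nash equilibrium.
North Co.'s best replies: Uptown→Loc1; Downtown→Loc2.
South Co.'s best replies: Loc1→Downtown; Loc2→Downtown; Loc3→Downtown; Loc4→Downtown.
Only (Loc2, Downtown) has each player best-responding; Nash payoffs (6, 9).
Sequential outcome (Loc2, Downtown) coincides with the Nash profile (Loc2, Downtown).

yes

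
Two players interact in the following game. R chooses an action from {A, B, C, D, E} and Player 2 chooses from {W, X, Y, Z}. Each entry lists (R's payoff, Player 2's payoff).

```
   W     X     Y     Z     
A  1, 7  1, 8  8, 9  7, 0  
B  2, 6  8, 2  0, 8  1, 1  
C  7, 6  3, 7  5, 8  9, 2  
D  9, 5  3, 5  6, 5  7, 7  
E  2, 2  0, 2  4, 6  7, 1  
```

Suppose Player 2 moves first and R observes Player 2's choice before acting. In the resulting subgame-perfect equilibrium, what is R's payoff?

8

R best-responds to each possible Player 2 move:
- W: R compares 1, 2, 7, 9, 2 and picks D; Player 2 would get 5.
- X: R compares 1, 8, 3, 3, 0 and picks B; Player 2 would get 2.
- Y: R compares 8, 0, 5, 6, 4 and picks A; Player 2 would get 9.
- Z: R compares 7, 1, 9, 7, 7 and picks C; Player 2 would get 2.
Among 5, 2, 9, 2, the best is 9 at Y. Subgame-perfect outcome: (A, Y) with payoffs (8, 9).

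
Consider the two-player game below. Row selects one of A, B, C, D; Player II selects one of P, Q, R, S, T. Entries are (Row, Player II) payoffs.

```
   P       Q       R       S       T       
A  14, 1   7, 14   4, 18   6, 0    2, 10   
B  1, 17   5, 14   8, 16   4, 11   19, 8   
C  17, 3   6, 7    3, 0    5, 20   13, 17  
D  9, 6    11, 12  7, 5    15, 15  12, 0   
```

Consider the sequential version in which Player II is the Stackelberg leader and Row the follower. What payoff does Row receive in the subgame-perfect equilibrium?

8

Solve by backward induction (Player II leads).
- P: Row compares 14, 1, 17, 9 and picks C; Player II would get 3.
- Q: Row compares 7, 5, 6, 11 and picks D; Player II would get 12.
- R: Row compares 4, 8, 3, 7 and picks B; Player II would get 16.
- S: Row compares 6, 4, 5, 15 and picks D; Player II would get 15.
- T: Row compares 2, 19, 13, 12 and picks B; Player II would get 8.
Among 3, 12, 16, 15, 8, the best is 16 at R. Subgame-perfect outcome: (B, R) with payoffs (8, 16).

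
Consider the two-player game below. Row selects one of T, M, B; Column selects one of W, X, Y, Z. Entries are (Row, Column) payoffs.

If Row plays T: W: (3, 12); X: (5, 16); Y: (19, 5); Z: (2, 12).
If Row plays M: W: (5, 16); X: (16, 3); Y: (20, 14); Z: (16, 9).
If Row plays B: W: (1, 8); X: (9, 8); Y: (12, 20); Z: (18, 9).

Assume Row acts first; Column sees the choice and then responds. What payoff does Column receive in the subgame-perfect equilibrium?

20

Work backward from Column's decision.
- T → Column plays X (best of 12, 16, 5, 12); Row gets 5.
- M → Column plays W (best of 16, 3, 14, 9); Row gets 5.
- B → Column plays Y (best of 8, 8, 20, 9); Row gets 12.
Maximizing over 5, 5, 12, Row chooses B. Subgame-perfect outcome: (B, Y) with payoffs (12, 20).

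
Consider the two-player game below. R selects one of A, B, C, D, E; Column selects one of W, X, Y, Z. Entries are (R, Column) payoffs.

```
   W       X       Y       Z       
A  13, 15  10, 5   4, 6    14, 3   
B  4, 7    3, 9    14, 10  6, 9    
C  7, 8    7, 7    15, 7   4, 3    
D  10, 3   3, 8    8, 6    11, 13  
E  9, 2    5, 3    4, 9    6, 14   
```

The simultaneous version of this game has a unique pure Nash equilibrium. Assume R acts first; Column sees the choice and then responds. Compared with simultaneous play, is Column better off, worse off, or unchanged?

Backward induction with R moving first.
- A: BR = W, leader payoff 13.
- B: BR = Y, leader payoff 14.
- C: BR = W, leader payoff 7.
- D: BR = Z, leader payoff 11.
- E: BR = Z, leader payoff 6.
Among 13, 14, 7, 11, 6, the best is 14 at B. Subgame-perfect outcome: (B, Y) with payoffs (14, 10).
For the simultaneous game, intersect best replies.
R's best replies: W→A; X→A; Y→C; Z→A.
Column's best replies: A→W; B→Y; C→W; D→Z; E→Z.
Only (A, W) has each player best-responding; Nash payoffs (13, 15).
Column earns 10 sequentially versus 15 at the Nash outcome: worse off.

worse off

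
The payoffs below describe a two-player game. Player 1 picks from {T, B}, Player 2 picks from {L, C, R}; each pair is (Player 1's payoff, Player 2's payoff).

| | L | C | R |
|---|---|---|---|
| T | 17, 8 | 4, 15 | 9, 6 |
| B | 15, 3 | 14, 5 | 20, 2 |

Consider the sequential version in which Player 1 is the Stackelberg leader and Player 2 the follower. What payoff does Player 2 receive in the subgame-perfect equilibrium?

Backward induction with Player 1 moving first.
- T → Player 2 plays C (best of 8, 15, 6); Player 1 gets 4.
- B → Player 2 plays C (best of 3, 5, 2); Player 1 gets 14.
Player 1's induced payoffs are 4, 14, so Player 1 commits to B. Subgame-perfect outcome: (B, C) with payoffs (14, 5).

5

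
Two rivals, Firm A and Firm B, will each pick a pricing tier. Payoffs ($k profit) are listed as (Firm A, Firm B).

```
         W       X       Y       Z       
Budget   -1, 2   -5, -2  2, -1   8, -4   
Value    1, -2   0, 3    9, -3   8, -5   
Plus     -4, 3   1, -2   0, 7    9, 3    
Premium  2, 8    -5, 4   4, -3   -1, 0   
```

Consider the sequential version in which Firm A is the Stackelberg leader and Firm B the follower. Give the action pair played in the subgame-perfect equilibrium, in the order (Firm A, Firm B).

(Premium, W)

Work backward from Firm B's decision.
- Budget → Firm B plays W (best of 2, -2, -1, -4); Firm A gets -1.
- Value → Firm B plays X (best of -2, 3, -3, -5); Firm A gets 0.
- Plus → Firm B plays Y (best of 3, -2, 7, 3); Firm A gets 0.
- Premium → Firm B plays W (best of 8, 4, -3, 0); Firm A gets 2.
Among -1, 0, 0, 2, the best is 2 at Premium. Subgame-perfect outcome: (Premium, W) with payoffs (2, 8).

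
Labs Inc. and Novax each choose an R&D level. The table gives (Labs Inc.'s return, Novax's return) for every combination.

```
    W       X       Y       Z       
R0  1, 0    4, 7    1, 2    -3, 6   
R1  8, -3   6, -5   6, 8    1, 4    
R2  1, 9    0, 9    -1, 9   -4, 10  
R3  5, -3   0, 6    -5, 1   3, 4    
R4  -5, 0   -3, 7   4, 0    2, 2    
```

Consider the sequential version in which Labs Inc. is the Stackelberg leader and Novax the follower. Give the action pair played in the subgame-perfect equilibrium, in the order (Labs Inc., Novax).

(R1, Y)

Novax best-responds to each possible Labs Inc. move:
- R0: Novax compares 0, 7, 2, 6 and picks X; Labs Inc. would get 4.
- R1: Novax compares -3, -5, 8, 4 and picks Y; Labs Inc. would get 6.
- R2: Novax compares 9, 9, 9, 10 and picks Z; Labs Inc. would get -4.
- R3: Novax compares -3, 6, 1, 4 and picks X; Labs Inc. would get 0.
- R4: Novax compares 0, 7, 0, 2 and picks X; Labs Inc. would get -3.
Among 4, 6, -4, 0, -3, the best is 6 at R1. Subgame-perfect outcome: (R1, Y) with payoffs (6, 8).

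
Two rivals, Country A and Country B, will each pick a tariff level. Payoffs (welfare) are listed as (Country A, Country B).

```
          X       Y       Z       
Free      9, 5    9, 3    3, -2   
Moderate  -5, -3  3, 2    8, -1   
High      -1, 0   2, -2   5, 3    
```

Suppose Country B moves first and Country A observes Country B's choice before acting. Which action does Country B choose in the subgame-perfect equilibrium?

X

Work backward from Country A's decision.
- X: BR = Free, leader payoff 5.
- Y: BR = Free, leader payoff 3.
- Z: BR = Moderate, leader payoff -1.
Maximizing over 5, 3, -1, Country B chooses X. Subgame-perfect outcome: (Free, X) with payoffs (9, 5).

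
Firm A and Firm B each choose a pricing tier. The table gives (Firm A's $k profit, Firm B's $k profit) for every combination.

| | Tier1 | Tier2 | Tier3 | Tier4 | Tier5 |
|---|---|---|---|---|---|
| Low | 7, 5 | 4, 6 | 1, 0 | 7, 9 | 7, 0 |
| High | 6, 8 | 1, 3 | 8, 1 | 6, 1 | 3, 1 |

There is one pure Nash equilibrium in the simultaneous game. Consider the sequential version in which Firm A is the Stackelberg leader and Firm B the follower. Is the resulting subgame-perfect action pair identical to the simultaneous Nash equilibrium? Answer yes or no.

yes

Backward induction with Firm A moving first.
- Low → Firm B plays Tier4 (best of 5, 6, 0, 9, 0); Firm A gets 7.
- High → Firm B plays Tier1 (best of 8, 3, 1, 1, 1); Firm A gets 6.
Maximizing over 7, 6, Firm A chooses Low. Subgame-perfect outcome: (Low, Tier4) with payoffs (7, 9).
For the simultaneous game, intersect best replies.
Firm A's best replies: Tier1→Low; Tier2→Low; Tier3→High; Tier4→Low; Tier5→Low.
Firm B's best replies: Low→Tier4; High→Tier1.
Only (Low, Tier4) has each player best-responding; Nash payoffs (7, 9).
Sequential outcome (Low, Tier4) coincides with the Nash profile (Low, Tier4).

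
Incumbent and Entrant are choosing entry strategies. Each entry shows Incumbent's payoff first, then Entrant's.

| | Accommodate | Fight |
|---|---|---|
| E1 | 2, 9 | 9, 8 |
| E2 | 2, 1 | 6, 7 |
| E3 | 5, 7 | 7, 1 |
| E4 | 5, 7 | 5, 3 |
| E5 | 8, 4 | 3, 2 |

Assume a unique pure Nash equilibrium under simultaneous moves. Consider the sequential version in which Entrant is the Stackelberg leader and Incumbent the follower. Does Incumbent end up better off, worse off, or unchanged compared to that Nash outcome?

better off

Solve by backward induction (Entrant leads).
- Accommodate: BR = E5, leader payoff 4.
- Fight: BR = E1, leader payoff 8.
Entrant's induced payoffs are 4, 8, so Entrant commits to Fight. Subgame-perfect outcome: (E1, Fight) with payoffs (9, 8).
For the simultaneous game, intersect best replies.
Incumbent's best replies: Accommodate→E5; Fight→E1.
Entrant's best replies: E1→Accommodate; E2→Fight; E3→Accommodate; E4→Accommodate; E5→Accommodate.
Only (E5, Accommodate) has each player best-responding; Nash payoffs (8, 4).
Incumbent earns 9 sequentially versus 8 at the Nash outcome: better off.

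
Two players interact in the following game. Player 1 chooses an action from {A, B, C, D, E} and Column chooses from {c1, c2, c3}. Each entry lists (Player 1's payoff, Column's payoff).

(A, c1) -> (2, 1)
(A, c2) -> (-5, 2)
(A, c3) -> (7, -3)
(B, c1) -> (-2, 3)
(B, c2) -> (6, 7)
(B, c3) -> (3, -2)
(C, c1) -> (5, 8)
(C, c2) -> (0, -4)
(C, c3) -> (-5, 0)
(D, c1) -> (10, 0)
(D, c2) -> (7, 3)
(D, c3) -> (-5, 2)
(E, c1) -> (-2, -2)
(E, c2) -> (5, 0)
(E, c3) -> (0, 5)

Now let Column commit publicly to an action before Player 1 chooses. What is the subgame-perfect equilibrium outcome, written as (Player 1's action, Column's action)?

(D, c2)

Player 1 best-responds to each possible Column move:
- c1: BR = D, leader payoff 0.
- c2: BR = D, leader payoff 3.
- c3: BR = A, leader payoff -3.
Maximizing over 0, 3, -3, Column chooses c2. Subgame-perfect outcome: (D, c2) with payoffs (7, 3).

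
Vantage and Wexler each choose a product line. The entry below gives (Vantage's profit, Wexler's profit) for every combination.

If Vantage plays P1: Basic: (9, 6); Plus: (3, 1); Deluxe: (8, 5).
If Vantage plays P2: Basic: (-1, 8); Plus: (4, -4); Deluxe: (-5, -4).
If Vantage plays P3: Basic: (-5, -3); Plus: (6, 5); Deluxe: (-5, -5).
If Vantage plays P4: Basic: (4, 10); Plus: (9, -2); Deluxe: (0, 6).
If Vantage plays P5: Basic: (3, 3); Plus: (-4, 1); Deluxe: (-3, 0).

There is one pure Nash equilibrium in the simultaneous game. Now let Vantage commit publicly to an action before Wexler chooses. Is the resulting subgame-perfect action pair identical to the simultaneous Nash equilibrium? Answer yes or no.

yes

Backward induction with Vantage moving first.
- P1: BR = Basic, leader payoff 9.
- P2: BR = Basic, leader payoff -1.
- P3: BR = Plus, leader payoff 6.
- P4: BR = Basic, leader payoff 4.
- P5: BR = Basic, leader payoff 3.
Maximizing over 9, -1, 6, 4, 3, Vantage chooses P1. Subgame-perfect outcome: (P1, Basic) with payoffs (9, 6).
Under simultaneous play:
Vantage's best replies: Basic→P1; Plus→P4; Deluxe→P1.
Wexler's best replies: P1→Basic; P2→Basic; P3→Plus; P4→Basic; P5→Basic.
The unique mutual best reply is (P1, Basic), giving (9, 6).
Sequential outcome (P1, Basic) coincides with the Nash profile (P1, Basic).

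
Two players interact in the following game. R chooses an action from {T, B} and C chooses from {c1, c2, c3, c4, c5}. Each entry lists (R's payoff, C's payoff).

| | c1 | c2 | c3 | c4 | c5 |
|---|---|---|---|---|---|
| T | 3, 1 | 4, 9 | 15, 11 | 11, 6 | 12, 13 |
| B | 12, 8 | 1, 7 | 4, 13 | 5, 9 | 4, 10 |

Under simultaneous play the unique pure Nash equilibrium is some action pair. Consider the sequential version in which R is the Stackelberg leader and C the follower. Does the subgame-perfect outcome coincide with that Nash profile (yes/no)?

yes

C best-responds to each possible R move:
- T: C compares 1, 9, 11, 6, 13 and picks c5; R would get 12.
- B: C compares 8, 7, 13, 9, 10 and picks c3; R would get 4.
R's induced payoffs are 12, 4, so R commits to T. Subgame-perfect outcome: (T, c5) with payoffs (12, 13).
Now find the simultaneous Nash equilibrium.
R's best replies: c1→B; c2→T; c3→T; c4→T; c5→T.
C's best replies: T→c5; B→c3.
The unique mutual best reply is (T, c5), giving (12, 13).
Sequential outcome (T, c5) coincides with the Nash profile (T, c5).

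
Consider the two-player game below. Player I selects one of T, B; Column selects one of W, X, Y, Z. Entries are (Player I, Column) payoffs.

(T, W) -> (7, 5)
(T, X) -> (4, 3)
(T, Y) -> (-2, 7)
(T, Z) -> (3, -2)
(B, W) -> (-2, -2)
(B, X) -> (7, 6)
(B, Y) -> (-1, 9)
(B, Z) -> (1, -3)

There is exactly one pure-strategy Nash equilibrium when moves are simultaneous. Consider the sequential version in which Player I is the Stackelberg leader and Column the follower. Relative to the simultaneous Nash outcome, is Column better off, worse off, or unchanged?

Backward induction with Player I moving first.
- T: Column compares 5, 3, 7, -2 and picks Y; Player I would get -2.
- B: Column compares -2, 6, 9, -3 and picks Y; Player I would get -1.
Player I's induced payoffs are -2, -1, so Player I commits to B. Subgame-perfect outcome: (B, Y) with payoffs (-1, 9).
For the simultaneous game, intersect best replies.
Player I's best replies: W→T; X→B; Y→B; Z→T.
Column's best replies: T→Y; B→Y.
Only (B, Y) has each player best-responding; Nash payoffs (-1, 9).
Column earns 9 sequentially versus 9 at the Nash outcome: unchanged.

unchanged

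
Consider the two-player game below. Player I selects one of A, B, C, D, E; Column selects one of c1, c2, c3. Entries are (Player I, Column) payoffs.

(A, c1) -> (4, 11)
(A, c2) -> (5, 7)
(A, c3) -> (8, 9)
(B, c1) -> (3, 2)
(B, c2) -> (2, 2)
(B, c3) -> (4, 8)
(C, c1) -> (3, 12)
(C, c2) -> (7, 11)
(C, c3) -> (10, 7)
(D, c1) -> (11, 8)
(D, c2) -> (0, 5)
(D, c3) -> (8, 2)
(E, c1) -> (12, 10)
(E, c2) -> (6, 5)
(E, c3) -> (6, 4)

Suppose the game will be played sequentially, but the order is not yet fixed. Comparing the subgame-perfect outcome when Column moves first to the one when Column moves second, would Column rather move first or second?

first

If Player I leads: Column's best replies are A→c1, B→c3, C→c1, D→c1, E→c1; Player I's induced payoffs 4, 4, 3, 11, 12; outcome (E, c1), payoffs (12, 10).
If Column leads: Player I's best replies are c1→E, c2→C, c3→C; Column's induced payoffs 10, 11, 7; outcome (C, c2), payoffs (7, 11).
Column gets 11 moving first and 10 moving second, so Column prefers to move first.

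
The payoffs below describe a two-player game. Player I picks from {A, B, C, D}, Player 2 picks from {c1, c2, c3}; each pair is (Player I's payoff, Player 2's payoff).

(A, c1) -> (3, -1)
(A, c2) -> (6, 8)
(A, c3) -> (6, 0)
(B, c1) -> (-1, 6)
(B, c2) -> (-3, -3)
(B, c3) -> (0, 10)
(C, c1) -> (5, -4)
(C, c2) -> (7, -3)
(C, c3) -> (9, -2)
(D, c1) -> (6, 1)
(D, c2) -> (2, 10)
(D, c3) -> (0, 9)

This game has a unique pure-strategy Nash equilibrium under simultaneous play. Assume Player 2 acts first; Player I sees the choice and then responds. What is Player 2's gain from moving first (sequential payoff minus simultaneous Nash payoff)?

3

Solve by backward induction (Player 2 leads).
- c1 → Player I plays D (best of 3, -1, 5, 6); Player 2 gets 1.
- c2 → Player I plays C (best of 6, -3, 7, 2); Player 2 gets -3.
- c3 → Player I plays C (best of 6, 0, 9, 0); Player 2 gets -2.
Maximizing over 1, -3, -2, Player 2 chooses c1. Subgame-perfect outcome: (D, c1) with payoffs (6, 1).
Now find the simultaneous Nash equilibrium.
Player I's best replies: c1→D; c2→C; c3→C.
Player 2's best replies: A→c2; B→c3; C→c3; D→c2.
The unique mutual best reply is (C, c3), giving (9, -2).
Player 2's commitment gain: 1 − -2 = 3.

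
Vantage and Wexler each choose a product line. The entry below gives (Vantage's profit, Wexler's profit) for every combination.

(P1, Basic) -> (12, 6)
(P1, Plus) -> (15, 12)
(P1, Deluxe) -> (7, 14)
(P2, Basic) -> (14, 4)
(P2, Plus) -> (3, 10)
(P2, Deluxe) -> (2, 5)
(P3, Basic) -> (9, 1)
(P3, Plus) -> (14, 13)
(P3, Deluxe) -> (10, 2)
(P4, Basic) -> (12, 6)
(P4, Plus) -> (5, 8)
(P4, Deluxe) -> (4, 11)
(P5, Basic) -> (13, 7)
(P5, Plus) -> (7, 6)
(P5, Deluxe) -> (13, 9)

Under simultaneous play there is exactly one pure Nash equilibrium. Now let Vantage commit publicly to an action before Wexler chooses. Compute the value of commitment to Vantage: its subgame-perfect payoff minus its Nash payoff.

1

Solve by backward induction (Vantage leads).
- P1: BR = Deluxe, leader payoff 7.
- P2: BR = Plus, leader payoff 3.
- P3: BR = Plus, leader payoff 14.
- P4: BR = Deluxe, leader payoff 4.
- P5: BR = Deluxe, leader payoff 13.
Maximizing over 7, 3, 14, 4, 13, Vantage chooses P3. Subgame-perfect outcome: (P3, Plus) with payoffs (14, 13).
For the simultaneous game, intersect best replies.
Vantage's best replies: Basic→P2; Plus→P1; Deluxe→P5.
Wexler's best replies: P1→Deluxe; P2→Plus; P3→Plus; P4→Deluxe; P5→Deluxe.
Only (P5, Deluxe) has each player best-responding; Nash payoffs (13, 9).
Vantage's commitment gain: 14 − 13 = 1.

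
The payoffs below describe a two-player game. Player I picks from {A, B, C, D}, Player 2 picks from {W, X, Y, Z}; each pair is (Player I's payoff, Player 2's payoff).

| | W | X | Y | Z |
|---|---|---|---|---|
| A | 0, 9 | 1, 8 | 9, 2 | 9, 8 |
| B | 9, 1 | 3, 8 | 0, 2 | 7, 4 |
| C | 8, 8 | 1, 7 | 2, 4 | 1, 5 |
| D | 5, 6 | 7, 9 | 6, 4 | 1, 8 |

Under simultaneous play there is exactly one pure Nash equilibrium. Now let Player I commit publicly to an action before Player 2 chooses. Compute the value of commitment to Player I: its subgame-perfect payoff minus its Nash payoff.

1

Backward induction with Player I moving first.
- A → Player 2 plays W (best of 9, 8, 2, 8); Player I gets 0.
- B → Player 2 plays X (best of 1, 8, 2, 4); Player I gets 3.
- C → Player 2 plays W (best of 8, 7, 4, 5); Player I gets 8.
- D → Player 2 plays X (best of 6, 9, 4, 8); Player I gets 7.
Player I's induced payoffs are 0, 3, 8, 7, so Player I commits to C. Subgame-perfect outcome: (C, W) with payoffs (8, 8).
Now find the simultaneous Nash equilibrium.
Player I's best replies: W→B; X→D; Y→A; Z→A.
Player 2's best replies: A→W; B→X; C→W; D→X.
Only (D, X) has each player best-responding; Nash payoffs (7, 9).
Player I's commitment gain: 8 − 7 = 1.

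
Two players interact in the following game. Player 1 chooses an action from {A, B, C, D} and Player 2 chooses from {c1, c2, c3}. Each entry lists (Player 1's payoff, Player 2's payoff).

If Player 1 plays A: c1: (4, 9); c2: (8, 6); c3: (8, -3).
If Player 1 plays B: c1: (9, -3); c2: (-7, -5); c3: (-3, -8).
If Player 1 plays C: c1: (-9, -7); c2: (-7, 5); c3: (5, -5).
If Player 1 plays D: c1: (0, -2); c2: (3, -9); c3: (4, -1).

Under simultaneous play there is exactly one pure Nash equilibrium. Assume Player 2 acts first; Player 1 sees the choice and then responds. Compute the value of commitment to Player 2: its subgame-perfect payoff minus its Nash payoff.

Player 1 best-responds to each possible Player 2 move:
- c1: Player 1 compares 4, 9, -9, 0 and picks B; Player 2 would get -3.
- c2: Player 1 compares 8, -7, -7, 3 and picks A; Player 2 would get 6.
- c3: Player 1 compares 8, -3, 5, 4 and picks A; Player 2 would get -3.
Player 2's induced payoffs are -3, 6, -3, so Player 2 commits to c2. Subgame-perfect outcome: (A, c2) with payoffs (8, 6).
For the simultaneous game, intersect best replies.
Player 1's best replies: c1→B; c2→A; c3→A.
Player 2's best replies: A→c1; B→c1; C→c2; D→c3.
The unique mutual best reply is (B, c1), giving (9, -3).
Player 2's commitment gain: 6 − -3 = 9.

9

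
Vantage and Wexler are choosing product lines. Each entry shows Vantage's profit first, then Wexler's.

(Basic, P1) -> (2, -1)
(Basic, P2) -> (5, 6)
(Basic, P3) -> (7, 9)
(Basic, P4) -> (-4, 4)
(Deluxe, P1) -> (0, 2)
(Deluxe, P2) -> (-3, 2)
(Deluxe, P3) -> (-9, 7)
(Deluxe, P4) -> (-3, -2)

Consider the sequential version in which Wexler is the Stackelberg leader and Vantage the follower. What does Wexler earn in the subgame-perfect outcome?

9

Backward induction with Wexler moving first.
- P1 → Vantage plays Basic (best of 2, 0); Wexler gets -1.
- P2 → Vantage plays Basic (best of 5, -3); Wexler gets 6.
- P3 → Vantage plays Basic (best of 7, -9); Wexler gets 9.
- P4 → Vantage plays Deluxe (best of -4, -3); Wexler gets -2.
Wexler's induced payoffs are -1, 6, 9, -2, so Wexler commits to P3. Subgame-perfect outcome: (Basic, P3) with payoffs (7, 9).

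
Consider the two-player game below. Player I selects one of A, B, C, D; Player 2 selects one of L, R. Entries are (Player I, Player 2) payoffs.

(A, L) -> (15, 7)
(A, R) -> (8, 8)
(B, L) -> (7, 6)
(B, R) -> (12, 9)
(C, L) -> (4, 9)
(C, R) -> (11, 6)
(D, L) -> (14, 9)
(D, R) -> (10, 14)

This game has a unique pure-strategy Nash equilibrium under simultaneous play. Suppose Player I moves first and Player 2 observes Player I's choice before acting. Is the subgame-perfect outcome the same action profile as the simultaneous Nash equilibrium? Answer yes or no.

yes

Work backward from Player 2's decision.
- A: Player 2 compares 7, 8 and picks R; Player I would get 8.
- B: Player 2 compares 6, 9 and picks R; Player I would get 12.
- C: Player 2 compares 9, 6 and picks L; Player I would get 4.
- D: Player 2 compares 9, 14 and picks R; Player I would get 10.
Among 8, 12, 4, 10, the best is 12 at B. Subgame-perfect outcome: (B, R) with payoffs (12, 9).
Under simultaneous play:
Player I's best replies: L→A; R→B.
Player 2's best replies: A→R; B→R; C→L; D→R.
Only (B, R) has each player best-responding; Nash payoffs (12, 9).
Sequential outcome (B, R) coincides with the Nash profile (B, R).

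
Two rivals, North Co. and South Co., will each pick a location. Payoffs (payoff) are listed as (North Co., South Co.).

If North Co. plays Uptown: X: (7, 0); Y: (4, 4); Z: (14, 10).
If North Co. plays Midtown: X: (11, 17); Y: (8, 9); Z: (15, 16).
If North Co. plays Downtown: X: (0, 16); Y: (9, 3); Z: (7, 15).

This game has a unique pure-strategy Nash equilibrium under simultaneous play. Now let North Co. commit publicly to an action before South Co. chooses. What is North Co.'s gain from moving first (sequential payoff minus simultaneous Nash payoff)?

3

Backward induction with North Co. moving first.
- Uptown → South Co. plays Z (best of 0, 4, 10); North Co. gets 14.
- Midtown → South Co. plays X (best of 17, 9, 16); North Co. gets 11.
- Downtown → South Co. plays X (best of 16, 3, 15); North Co. gets 0.
Maximizing over 14, 11, 0, North Co. chooses Uptown. Subgame-perfect outcome: (Uptown, Z) with payoffs (14, 10).
Now find the simultaneous Nash equilibrium.
North Co.'s best replies: X→Midtown; Y→Downtown; Z→Midtown.
South Co.'s best replies: Uptown→Z; Midtown→X; Downtown→X.
Only (Midtown, X) has each player best-responding; Nash payoffs (11, 17).
North Co.'s commitment gain: 14 − 11 = 3.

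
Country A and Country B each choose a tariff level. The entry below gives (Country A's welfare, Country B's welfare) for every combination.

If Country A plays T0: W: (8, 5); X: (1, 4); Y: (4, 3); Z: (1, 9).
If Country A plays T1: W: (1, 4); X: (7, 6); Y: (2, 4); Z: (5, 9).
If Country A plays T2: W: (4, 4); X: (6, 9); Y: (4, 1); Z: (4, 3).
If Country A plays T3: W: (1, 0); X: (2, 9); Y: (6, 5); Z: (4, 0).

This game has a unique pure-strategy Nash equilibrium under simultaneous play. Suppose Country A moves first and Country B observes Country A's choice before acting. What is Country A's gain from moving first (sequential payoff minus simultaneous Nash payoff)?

1

Backward induction with Country A moving first.
- T0: BR = Z, leader payoff 1.
- T1: BR = Z, leader payoff 5.
- T2: BR = X, leader payoff 6.
- T3: BR = X, leader payoff 2.
Country A's induced payoffs are 1, 5, 6, 2, so Country A commits to T2. Subgame-perfect outcome: (T2, X) with payoffs (6, 9).
For the simultaneous game, intersect best replies.
Country A's best replies: W→T0; X→T1; Y→T3; Z→T1.
Country B's best replies: T0→Z; T1→Z; T2→X; T3→X.
The unique mutual best reply is (T1, Z), giving (5, 9).
Country A's commitment gain: 6 − 5 = 1.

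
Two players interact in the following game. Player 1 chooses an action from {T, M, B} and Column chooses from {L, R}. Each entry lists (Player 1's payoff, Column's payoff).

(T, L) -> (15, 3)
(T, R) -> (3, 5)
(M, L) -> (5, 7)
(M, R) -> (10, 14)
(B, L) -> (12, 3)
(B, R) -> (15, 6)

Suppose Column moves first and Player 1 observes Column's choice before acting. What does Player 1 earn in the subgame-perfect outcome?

Backward induction with Column moving first.
- L → Player 1 plays T (best of 15, 5, 12); Column gets 3.
- R → Player 1 plays B (best of 3, 10, 15); Column gets 6.
Among 3, 6, the best is 6 at R. Subgame-perfect outcome: (B, R) with payoffs (15, 6).

15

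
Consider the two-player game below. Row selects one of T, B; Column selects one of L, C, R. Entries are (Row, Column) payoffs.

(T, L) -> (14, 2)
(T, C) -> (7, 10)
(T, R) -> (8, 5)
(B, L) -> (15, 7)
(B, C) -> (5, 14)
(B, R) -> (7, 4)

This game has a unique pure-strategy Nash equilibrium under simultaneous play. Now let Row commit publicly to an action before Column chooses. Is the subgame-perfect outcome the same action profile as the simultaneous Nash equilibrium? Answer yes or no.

yes

Column best-responds to each possible Row move:
- T: BR = C, leader payoff 7.
- B: BR = C, leader payoff 5.
Maximizing over 7, 5, Row chooses T. Subgame-perfect outcome: (T, C) with payoffs (7, 10).
Now find the simultaneous Nash equilibrium.
Row's best replies: L→B; C→T; R→T.
Column's best replies: T→C; B→C.
The unique mutual best reply is (T, C), giving (7, 10).
Sequential outcome (T, C) coincides with the Nash profile (T, C).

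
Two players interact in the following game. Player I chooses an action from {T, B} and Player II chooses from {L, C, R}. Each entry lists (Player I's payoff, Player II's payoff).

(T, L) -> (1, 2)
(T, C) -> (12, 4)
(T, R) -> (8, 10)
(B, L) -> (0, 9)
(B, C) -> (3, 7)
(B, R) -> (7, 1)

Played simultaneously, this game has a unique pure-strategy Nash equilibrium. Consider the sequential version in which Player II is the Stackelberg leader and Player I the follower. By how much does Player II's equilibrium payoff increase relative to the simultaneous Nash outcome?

0

Solve by backward induction (Player II leads).
- L: BR = T, leader payoff 2.
- C: BR = T, leader payoff 4.
- R: BR = T, leader payoff 10.
Among 2, 4, 10, the best is 10 at R. Subgame-perfect outcome: (T, R) with payoffs (8, 10).
For the simultaneous game, intersect best replies.
Player I's best replies: L→T; C→T; R→T.
Player II's best replies: T→R; B→L.
The unique mutual best reply is (T, R), giving (8, 10).
Player II's commitment gain: 10 − 10 = 0.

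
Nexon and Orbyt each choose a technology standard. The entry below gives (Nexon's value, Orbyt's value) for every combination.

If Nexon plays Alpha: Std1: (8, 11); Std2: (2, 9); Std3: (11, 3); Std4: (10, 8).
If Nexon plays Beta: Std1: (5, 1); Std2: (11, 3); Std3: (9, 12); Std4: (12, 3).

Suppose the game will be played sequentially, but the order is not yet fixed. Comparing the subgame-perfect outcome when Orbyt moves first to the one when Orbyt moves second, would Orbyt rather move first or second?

second

If Nexon leads: Orbyt's best replies are Alpha→Std1, Beta→Std3; Nexon's induced payoffs 8, 9; outcome (Beta, Std3), payoffs (9, 12).
If Orbyt leads: Nexon's best replies are Std1→Alpha, Std2→Beta, Std3→Alpha, Std4→Beta; Orbyt's induced payoffs 11, 3, 3, 3; outcome (Alpha, Std1), payoffs (8, 11).
Orbyt gets 11 moving first and 12 moving second, so Orbyt prefers to move second.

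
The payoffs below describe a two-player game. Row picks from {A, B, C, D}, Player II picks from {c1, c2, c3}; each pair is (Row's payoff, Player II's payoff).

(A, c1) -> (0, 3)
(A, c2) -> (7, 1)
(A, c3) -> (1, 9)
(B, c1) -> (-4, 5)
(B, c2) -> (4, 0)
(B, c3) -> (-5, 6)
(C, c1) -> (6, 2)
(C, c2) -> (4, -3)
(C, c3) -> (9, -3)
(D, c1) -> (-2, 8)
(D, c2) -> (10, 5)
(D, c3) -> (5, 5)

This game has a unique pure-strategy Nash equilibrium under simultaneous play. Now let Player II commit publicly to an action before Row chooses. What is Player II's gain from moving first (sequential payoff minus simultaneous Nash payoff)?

Work backward from Row's decision.
- c1: Row compares 0, -4, 6, -2 and picks C; Player II would get 2.
- c2: Row compares 7, 4, 4, 10 and picks D; Player II would get 5.
- c3: Row compares 1, -5, 9, 5 and picks C; Player II would get -3.
Player II's induced payoffs are 2, 5, -3, so Player II commits to c2. Subgame-perfect outcome: (D, c2) with payoffs (10, 5).
For the simultaneous game, intersect best replies.
Row's best replies: c1→C; c2→D; c3→C.
Player II's best replies: A→c3; B→c3; C→c1; D→c1.
Only (C, c1) has each player best-responding; Nash payoffs (6, 2).
Player II's commitment gain: 5 − 2 = 3.

3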